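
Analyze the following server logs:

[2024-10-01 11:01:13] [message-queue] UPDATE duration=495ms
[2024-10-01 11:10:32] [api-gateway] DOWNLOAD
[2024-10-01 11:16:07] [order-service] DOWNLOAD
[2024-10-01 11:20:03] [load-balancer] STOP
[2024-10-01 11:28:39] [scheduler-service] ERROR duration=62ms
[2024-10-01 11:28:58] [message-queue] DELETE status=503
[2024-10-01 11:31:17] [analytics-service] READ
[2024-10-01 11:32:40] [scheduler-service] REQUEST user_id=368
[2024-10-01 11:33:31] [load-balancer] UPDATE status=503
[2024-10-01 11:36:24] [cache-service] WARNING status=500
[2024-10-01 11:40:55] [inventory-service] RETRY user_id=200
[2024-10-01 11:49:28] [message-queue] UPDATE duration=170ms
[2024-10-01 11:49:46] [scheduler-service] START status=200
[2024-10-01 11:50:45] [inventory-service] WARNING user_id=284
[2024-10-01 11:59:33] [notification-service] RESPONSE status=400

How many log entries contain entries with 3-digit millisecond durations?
2

To find matching entries:

1. Pattern to match: entries with 3-digit millisecond durations
2. Scan each log entry for the pattern
3. Count matches: 2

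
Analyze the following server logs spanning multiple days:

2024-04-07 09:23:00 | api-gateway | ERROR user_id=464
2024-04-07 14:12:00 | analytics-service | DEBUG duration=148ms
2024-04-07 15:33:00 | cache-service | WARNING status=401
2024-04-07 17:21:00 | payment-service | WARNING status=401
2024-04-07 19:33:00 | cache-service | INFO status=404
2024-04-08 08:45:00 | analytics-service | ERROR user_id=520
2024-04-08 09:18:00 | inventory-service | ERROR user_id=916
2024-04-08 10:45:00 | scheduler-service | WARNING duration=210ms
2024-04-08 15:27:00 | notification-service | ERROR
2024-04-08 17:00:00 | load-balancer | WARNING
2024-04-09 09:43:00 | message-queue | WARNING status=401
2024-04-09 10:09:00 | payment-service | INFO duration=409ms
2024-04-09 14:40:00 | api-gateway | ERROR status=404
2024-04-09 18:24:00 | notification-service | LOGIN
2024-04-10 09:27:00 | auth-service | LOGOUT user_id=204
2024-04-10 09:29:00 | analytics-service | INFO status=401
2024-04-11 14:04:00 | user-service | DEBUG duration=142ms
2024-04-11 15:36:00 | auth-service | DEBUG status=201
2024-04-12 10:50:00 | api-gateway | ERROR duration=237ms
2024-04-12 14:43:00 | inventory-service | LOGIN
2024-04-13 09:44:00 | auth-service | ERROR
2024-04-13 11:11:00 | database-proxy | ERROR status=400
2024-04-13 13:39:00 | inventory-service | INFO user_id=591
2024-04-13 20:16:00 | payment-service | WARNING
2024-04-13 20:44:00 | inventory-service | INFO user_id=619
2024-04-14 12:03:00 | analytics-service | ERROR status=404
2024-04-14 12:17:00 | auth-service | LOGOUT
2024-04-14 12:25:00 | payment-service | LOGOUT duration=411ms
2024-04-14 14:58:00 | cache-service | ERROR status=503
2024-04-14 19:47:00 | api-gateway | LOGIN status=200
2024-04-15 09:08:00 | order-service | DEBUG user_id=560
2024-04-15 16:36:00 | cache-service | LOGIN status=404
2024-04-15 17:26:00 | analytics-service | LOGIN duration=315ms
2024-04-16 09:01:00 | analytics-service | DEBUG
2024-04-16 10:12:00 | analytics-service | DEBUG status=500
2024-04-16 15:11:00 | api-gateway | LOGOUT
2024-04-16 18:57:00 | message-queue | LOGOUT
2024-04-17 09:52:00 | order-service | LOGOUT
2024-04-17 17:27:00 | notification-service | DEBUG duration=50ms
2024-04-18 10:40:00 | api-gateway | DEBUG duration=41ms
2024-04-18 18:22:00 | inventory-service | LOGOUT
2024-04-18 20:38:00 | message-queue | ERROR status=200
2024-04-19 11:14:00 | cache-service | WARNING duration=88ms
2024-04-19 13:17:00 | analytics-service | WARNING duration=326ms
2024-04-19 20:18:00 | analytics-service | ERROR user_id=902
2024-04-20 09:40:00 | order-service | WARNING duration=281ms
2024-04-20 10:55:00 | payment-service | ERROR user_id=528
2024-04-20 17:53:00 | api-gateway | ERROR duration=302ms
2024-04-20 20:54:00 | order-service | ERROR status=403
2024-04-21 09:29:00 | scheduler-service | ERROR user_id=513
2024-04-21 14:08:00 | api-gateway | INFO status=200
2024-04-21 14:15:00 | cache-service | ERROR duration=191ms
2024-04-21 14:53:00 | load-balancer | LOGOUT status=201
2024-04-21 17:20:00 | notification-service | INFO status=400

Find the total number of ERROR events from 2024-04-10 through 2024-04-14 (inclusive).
5

To filter by date range:

1. Date range: 2024-04-10 through 2024-04-14, both dates inclusive
2. Filter for ERROR events whose date falls in this range
3. Count matching events: 5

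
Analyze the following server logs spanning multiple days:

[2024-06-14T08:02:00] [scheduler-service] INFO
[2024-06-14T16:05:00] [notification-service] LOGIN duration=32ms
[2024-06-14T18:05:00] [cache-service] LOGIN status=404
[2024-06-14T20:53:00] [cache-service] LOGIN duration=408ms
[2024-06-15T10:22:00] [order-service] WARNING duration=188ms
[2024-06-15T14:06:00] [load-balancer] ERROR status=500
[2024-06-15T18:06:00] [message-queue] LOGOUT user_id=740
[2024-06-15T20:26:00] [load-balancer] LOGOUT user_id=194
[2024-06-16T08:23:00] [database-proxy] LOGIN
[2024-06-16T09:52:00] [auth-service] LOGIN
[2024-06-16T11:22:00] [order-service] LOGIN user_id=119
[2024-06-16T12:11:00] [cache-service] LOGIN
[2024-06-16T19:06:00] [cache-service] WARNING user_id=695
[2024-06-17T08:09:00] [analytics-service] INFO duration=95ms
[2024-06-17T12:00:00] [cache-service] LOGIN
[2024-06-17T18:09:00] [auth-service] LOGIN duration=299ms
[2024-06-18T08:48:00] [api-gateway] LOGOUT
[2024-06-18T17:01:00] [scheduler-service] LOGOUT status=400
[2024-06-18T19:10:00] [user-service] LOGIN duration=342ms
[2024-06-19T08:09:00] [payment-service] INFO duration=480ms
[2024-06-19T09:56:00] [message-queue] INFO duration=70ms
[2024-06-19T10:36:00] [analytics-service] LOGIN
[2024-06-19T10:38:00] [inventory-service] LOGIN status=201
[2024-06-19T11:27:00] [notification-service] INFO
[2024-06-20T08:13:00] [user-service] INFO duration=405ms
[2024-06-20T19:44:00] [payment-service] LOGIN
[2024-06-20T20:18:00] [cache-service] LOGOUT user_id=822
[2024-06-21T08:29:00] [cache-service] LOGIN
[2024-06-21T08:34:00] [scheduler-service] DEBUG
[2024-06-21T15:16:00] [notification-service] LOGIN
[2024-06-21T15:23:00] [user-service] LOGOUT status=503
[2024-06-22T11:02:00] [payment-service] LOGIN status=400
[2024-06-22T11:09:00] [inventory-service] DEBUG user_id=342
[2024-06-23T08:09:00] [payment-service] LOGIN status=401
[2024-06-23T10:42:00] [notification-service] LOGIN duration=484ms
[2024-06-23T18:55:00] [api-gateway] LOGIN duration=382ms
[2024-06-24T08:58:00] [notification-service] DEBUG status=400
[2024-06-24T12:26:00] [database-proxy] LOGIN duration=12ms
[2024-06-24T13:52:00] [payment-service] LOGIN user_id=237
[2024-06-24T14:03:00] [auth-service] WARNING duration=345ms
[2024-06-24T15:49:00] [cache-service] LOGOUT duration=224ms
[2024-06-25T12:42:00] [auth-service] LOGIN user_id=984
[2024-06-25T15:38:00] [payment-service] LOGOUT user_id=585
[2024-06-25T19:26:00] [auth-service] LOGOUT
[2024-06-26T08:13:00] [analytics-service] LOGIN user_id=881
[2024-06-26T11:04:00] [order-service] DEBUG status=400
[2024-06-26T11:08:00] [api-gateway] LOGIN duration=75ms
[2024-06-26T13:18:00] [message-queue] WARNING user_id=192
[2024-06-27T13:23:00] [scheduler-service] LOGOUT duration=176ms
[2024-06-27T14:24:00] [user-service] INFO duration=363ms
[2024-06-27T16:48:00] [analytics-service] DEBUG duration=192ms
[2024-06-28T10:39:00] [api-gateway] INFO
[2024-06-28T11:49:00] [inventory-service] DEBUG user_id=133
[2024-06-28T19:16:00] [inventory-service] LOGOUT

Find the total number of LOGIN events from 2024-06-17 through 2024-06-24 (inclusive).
14

To filter by date range:

1. Date range: 2024-06-17 through 2024-06-24, both dates inclusive
2. Filter for LOGIN events whose date falls in this range
3. Count matching events: 14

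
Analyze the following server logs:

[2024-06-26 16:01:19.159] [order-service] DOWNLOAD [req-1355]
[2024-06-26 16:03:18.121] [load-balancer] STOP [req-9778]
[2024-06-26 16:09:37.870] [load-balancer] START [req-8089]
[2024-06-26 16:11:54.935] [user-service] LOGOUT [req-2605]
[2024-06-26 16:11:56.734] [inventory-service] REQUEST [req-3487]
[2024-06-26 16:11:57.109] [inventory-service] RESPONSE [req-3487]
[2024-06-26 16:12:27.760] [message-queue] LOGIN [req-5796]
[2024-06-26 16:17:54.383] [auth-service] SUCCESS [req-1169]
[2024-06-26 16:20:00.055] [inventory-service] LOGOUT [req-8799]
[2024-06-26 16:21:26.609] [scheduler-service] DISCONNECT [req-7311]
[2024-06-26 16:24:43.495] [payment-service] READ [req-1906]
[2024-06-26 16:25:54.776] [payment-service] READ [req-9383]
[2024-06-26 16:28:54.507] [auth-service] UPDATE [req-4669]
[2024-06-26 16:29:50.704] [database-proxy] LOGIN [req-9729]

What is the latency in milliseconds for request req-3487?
375

To calculate latency:

1. Find REQUEST with id req-3487: 2024-06-26 16:11:56.734
2. Find RESPONSE with id req-3487: 2024-06-26 16:11:57.109
3. Latency: 2024-06-26 16:11:57.109 - 2024-06-26 16:11:56.734 = 375ms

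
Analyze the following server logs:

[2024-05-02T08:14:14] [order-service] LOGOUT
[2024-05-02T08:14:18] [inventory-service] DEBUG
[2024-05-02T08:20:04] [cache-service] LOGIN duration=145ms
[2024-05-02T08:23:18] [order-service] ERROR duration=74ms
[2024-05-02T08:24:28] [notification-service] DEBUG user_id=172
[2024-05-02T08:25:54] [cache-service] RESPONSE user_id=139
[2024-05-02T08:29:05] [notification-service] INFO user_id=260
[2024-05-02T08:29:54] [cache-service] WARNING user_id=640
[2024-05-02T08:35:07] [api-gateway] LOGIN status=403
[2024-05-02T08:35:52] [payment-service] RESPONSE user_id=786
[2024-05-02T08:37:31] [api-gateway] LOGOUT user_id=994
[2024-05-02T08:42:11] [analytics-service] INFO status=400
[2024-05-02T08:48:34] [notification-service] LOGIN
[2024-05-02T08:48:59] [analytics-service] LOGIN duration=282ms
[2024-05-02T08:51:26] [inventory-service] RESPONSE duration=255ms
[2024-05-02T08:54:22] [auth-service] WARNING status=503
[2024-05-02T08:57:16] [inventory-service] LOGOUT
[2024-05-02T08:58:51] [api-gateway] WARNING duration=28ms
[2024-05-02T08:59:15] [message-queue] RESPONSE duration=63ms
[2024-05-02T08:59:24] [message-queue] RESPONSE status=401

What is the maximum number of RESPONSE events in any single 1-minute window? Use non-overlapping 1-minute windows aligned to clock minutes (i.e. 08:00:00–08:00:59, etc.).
2

To find the burst window:

1. Divide the log period into non-overlapping 1-minute windows starting at 08:00
2. Count RESPONSE events in each window
3. Find the window with maximum count
4. Maximum events in a window: 2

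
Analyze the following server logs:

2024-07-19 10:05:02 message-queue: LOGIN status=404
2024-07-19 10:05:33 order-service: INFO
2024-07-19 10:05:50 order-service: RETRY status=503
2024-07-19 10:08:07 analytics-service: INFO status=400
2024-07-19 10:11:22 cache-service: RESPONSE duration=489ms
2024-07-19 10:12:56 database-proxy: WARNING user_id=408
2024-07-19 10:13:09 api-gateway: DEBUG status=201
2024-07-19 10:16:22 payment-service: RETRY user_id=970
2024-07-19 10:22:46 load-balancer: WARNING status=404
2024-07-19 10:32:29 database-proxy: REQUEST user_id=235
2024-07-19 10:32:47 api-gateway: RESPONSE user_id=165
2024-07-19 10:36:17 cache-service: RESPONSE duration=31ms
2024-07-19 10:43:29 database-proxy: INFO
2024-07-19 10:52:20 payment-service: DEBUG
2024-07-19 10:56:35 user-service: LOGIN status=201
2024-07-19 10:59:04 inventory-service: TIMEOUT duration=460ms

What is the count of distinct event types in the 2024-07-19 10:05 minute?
3

To count unique event types:

1. Filter events in the minute starting at 2024-07-19 10:05
2. Extract event types from matching entries
3. Count unique types: 3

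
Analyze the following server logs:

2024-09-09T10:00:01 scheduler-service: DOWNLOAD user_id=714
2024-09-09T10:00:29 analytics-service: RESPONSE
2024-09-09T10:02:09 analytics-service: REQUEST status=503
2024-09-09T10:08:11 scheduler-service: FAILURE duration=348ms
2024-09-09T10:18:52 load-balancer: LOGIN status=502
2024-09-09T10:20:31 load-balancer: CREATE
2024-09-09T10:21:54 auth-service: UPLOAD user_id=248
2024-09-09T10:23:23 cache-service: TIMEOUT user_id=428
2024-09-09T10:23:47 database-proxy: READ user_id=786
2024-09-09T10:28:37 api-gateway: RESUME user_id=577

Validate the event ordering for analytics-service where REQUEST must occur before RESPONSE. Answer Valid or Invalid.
Invalid

To validate ordering:

1. Required order: REQUEST → RESPONSE
2. Rule: REQUEST must occur before RESPONSE
3. Check actual order of events for analytics-service
4. Result: Invalid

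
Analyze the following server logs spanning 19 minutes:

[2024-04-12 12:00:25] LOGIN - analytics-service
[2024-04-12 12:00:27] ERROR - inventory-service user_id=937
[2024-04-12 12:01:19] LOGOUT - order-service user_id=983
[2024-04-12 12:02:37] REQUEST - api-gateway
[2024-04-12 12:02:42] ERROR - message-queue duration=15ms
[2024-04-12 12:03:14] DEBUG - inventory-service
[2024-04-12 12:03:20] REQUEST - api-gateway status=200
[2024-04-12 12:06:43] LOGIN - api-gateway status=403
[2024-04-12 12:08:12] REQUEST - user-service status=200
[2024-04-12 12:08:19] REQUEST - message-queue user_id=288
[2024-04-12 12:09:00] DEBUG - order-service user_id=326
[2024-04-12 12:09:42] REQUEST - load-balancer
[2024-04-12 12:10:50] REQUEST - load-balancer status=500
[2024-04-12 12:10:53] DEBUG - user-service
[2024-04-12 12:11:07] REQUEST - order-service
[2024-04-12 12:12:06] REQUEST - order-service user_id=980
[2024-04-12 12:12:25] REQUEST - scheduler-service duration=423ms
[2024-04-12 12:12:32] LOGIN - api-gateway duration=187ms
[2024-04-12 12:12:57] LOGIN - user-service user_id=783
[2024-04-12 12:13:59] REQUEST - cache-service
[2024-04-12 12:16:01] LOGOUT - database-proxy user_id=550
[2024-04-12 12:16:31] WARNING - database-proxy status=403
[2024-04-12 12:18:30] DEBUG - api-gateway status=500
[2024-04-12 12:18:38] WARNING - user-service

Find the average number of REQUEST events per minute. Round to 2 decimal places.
0.53

To calculate the rate:

1. Count total REQUEST events: 10
2. Total time period: 19 minutes
3. Rate = 10 / 19 = 0.53 events per minute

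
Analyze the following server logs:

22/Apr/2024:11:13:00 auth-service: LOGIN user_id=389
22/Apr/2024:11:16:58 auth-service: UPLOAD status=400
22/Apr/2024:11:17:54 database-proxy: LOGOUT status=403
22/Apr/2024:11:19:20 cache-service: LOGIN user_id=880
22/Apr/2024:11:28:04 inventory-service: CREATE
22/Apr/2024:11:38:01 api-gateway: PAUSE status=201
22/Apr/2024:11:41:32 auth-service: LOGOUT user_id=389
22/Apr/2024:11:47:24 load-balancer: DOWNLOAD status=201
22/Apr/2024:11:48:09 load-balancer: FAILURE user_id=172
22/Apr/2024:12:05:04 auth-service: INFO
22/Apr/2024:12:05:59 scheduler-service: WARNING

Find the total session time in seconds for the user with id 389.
1712

To calculate session duration:

1. Find LOGIN event for user_id=389: 22/Apr/2024:11:13:00
2. Find LOGOUT event for user_id=389: 22/Apr/2024:11:41:32
3. Session duration: 22/Apr/2024:11:41:32 - 22/Apr/2024:11:13:00 = 1712 seconds (28 minutes)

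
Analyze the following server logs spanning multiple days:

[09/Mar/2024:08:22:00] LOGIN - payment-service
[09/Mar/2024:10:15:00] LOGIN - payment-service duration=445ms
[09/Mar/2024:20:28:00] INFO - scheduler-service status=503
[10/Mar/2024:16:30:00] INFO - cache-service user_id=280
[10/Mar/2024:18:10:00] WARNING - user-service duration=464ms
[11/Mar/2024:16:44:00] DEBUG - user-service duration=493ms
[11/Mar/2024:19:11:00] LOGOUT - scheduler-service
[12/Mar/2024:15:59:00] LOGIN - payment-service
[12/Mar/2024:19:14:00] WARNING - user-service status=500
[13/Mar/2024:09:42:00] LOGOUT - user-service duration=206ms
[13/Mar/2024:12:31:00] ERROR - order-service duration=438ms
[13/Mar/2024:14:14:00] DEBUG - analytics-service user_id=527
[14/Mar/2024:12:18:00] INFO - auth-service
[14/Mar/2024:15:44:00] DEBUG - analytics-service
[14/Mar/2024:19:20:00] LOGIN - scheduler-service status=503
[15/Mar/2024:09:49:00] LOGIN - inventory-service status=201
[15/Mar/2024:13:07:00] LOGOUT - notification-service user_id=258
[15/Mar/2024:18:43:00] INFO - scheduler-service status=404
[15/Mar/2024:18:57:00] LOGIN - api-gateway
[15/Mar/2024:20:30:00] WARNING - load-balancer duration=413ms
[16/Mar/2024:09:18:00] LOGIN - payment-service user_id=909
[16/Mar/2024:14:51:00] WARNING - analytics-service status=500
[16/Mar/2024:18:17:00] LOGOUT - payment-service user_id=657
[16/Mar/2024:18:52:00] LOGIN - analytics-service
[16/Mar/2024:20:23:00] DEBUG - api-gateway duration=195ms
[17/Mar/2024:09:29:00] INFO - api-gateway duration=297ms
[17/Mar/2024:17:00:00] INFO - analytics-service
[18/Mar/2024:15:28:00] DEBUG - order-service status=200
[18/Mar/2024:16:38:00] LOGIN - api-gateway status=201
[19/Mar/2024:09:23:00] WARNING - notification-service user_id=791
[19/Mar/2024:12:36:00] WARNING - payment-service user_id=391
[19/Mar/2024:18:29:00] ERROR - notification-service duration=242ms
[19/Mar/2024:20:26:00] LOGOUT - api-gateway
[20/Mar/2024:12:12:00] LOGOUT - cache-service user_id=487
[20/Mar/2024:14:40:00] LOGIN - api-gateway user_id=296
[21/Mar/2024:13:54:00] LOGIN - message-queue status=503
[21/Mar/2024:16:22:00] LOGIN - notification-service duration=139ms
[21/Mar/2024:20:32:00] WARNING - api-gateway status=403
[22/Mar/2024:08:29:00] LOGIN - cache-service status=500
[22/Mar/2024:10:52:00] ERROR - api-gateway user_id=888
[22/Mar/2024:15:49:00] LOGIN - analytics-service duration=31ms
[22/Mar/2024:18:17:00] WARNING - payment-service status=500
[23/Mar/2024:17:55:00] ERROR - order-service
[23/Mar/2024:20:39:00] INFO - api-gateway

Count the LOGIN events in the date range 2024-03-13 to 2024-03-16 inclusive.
5

To filter by date range:

1. Date range: 2024-03-13 through 2024-03-16, both dates inclusive
2. Filter for LOGIN events whose date falls in this range
3. Count matching events: 5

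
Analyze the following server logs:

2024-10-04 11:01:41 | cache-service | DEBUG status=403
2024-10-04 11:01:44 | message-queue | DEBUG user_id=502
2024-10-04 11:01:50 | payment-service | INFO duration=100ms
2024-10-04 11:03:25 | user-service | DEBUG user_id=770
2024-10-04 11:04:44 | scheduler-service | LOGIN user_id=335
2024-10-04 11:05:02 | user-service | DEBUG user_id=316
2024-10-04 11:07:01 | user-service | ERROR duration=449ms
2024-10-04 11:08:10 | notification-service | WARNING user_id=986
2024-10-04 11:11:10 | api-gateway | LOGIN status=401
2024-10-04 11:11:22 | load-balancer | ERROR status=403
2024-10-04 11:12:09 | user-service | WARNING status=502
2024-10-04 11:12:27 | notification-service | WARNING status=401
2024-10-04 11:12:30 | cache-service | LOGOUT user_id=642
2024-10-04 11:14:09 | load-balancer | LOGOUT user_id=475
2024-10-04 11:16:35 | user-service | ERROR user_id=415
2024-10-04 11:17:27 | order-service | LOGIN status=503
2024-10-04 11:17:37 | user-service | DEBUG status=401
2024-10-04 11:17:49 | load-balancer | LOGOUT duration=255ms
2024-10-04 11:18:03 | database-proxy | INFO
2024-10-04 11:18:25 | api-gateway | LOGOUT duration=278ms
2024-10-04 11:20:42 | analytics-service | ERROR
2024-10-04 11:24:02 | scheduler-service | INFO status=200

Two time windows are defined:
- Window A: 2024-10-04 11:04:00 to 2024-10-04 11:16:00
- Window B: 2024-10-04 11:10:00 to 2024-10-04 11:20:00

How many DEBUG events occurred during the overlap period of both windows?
0

To find overlap events:

1. Window A: 2024-10-04 11:04:00 to 2024-10-04 11:16:00
2. Window B: 2024-10-04 11:10:00 to 2024-10-04 11:20:00
3. Overlap period: 2024-10-04 11:10:00 to 2024-10-04 11:16:00
4. Count DEBUG events in overlap: 0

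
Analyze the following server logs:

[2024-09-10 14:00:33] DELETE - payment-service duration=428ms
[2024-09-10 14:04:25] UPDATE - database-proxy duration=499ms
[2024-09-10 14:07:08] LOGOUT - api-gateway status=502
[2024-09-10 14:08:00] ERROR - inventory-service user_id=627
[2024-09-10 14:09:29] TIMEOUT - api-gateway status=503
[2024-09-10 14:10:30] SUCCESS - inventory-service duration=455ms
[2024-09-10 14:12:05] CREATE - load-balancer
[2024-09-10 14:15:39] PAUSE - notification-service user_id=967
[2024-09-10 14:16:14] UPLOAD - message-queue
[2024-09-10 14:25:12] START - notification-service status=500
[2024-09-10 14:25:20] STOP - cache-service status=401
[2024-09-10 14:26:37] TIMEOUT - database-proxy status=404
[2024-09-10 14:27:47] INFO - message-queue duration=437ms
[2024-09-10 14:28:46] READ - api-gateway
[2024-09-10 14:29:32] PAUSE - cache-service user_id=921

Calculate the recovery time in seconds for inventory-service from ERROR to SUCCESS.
150

To calculate recovery time:

1. Find ERROR event for inventory-service: 2024-09-10 14:08:00
2. Find next SUCCESS event for inventory-service: 2024-09-10 14:10:30
3. Recovery time: 2024-09-10 14:10:30 - 2024-09-10 14:08:00 = 150 seconds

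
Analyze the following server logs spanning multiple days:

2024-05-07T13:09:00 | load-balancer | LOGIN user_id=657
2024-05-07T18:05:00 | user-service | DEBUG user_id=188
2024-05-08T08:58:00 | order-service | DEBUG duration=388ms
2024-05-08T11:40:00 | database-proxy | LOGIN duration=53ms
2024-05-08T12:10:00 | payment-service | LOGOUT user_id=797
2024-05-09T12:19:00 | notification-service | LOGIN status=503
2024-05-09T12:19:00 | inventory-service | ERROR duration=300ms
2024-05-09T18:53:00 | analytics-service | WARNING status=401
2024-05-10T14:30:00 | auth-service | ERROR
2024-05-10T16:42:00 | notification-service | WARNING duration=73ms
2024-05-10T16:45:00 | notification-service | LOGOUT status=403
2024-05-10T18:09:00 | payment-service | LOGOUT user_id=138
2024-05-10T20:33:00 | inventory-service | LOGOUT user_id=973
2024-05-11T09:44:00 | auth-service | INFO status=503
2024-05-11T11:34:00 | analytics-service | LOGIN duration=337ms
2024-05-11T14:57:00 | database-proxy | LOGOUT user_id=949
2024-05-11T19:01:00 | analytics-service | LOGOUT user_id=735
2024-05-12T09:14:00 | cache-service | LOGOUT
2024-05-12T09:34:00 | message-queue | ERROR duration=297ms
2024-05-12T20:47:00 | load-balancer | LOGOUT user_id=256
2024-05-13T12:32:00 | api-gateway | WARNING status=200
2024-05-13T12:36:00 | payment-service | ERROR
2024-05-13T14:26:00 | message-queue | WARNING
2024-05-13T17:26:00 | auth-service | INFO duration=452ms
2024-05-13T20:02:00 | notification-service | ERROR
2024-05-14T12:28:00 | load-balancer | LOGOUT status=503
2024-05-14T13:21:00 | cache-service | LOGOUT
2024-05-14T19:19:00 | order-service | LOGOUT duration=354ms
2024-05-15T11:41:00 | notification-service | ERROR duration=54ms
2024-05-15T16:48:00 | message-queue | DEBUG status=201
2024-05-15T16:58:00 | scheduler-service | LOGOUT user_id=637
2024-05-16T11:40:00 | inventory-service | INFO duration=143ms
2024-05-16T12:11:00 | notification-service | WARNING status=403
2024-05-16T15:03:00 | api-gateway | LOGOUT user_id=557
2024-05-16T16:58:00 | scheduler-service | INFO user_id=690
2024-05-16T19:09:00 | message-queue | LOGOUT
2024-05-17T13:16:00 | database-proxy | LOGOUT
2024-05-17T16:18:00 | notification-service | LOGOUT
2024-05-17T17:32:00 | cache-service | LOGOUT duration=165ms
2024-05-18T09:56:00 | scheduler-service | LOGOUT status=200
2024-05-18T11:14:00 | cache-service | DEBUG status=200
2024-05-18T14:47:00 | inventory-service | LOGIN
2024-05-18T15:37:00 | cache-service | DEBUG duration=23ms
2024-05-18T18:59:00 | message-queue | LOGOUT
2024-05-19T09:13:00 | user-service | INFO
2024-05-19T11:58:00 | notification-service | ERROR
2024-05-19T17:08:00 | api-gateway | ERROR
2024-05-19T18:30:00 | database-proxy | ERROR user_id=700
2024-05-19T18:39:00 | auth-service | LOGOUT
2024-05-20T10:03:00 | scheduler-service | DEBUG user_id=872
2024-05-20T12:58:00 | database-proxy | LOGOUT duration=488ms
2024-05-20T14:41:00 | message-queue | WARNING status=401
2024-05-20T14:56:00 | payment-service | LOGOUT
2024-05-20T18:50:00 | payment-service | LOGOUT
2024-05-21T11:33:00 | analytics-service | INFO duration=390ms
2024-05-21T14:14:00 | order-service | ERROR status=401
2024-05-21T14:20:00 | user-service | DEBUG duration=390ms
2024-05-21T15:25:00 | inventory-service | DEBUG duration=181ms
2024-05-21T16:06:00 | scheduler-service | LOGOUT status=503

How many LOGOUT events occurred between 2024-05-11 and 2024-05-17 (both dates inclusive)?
13

To filter by date range:

1. Date range: 2024-05-11 through 2024-05-17, both dates inclusive
2. Filter for LOGOUT events whose date falls in this range
3. Count matching events: 13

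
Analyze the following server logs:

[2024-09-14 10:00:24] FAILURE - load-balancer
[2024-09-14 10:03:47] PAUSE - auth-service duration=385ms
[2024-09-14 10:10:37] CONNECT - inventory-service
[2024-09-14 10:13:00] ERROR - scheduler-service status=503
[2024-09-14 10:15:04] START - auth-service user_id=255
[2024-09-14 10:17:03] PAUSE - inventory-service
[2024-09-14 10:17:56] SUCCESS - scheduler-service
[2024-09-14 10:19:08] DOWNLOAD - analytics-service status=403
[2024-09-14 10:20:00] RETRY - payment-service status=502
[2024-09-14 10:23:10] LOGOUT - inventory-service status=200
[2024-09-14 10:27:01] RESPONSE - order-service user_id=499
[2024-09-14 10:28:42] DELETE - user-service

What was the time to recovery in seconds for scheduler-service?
296

To calculate recovery time:

1. Find ERROR event for scheduler-service: 2024-09-14 10:13:00
2. Find next SUCCESS event for scheduler-service: 2024-09-14 10:17:56
3. Recovery time: 2024-09-14 10:17:56 - 2024-09-14 10:13:00 = 296 seconds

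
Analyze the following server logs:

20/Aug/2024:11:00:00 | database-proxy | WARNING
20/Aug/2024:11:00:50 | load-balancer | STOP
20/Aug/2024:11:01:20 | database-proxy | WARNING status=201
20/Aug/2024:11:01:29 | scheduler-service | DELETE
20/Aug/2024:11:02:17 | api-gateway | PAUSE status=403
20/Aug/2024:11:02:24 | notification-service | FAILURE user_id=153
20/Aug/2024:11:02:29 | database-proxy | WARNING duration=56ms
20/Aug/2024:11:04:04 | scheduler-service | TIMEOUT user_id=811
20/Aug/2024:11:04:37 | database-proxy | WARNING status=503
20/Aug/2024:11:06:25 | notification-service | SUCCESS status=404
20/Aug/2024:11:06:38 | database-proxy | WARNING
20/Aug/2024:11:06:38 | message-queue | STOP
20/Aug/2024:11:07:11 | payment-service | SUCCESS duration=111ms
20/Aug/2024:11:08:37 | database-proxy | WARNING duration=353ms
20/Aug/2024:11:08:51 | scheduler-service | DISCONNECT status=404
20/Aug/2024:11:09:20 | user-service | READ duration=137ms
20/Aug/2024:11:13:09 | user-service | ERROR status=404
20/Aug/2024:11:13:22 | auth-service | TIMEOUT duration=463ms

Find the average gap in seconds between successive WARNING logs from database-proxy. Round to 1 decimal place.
103.4

To calculate average interval:

1. Find all WARNING events for database-proxy in order
2. Calculate time gaps between consecutive events
3. Compute mean of gaps: 517 / 5 = 103.4 seconds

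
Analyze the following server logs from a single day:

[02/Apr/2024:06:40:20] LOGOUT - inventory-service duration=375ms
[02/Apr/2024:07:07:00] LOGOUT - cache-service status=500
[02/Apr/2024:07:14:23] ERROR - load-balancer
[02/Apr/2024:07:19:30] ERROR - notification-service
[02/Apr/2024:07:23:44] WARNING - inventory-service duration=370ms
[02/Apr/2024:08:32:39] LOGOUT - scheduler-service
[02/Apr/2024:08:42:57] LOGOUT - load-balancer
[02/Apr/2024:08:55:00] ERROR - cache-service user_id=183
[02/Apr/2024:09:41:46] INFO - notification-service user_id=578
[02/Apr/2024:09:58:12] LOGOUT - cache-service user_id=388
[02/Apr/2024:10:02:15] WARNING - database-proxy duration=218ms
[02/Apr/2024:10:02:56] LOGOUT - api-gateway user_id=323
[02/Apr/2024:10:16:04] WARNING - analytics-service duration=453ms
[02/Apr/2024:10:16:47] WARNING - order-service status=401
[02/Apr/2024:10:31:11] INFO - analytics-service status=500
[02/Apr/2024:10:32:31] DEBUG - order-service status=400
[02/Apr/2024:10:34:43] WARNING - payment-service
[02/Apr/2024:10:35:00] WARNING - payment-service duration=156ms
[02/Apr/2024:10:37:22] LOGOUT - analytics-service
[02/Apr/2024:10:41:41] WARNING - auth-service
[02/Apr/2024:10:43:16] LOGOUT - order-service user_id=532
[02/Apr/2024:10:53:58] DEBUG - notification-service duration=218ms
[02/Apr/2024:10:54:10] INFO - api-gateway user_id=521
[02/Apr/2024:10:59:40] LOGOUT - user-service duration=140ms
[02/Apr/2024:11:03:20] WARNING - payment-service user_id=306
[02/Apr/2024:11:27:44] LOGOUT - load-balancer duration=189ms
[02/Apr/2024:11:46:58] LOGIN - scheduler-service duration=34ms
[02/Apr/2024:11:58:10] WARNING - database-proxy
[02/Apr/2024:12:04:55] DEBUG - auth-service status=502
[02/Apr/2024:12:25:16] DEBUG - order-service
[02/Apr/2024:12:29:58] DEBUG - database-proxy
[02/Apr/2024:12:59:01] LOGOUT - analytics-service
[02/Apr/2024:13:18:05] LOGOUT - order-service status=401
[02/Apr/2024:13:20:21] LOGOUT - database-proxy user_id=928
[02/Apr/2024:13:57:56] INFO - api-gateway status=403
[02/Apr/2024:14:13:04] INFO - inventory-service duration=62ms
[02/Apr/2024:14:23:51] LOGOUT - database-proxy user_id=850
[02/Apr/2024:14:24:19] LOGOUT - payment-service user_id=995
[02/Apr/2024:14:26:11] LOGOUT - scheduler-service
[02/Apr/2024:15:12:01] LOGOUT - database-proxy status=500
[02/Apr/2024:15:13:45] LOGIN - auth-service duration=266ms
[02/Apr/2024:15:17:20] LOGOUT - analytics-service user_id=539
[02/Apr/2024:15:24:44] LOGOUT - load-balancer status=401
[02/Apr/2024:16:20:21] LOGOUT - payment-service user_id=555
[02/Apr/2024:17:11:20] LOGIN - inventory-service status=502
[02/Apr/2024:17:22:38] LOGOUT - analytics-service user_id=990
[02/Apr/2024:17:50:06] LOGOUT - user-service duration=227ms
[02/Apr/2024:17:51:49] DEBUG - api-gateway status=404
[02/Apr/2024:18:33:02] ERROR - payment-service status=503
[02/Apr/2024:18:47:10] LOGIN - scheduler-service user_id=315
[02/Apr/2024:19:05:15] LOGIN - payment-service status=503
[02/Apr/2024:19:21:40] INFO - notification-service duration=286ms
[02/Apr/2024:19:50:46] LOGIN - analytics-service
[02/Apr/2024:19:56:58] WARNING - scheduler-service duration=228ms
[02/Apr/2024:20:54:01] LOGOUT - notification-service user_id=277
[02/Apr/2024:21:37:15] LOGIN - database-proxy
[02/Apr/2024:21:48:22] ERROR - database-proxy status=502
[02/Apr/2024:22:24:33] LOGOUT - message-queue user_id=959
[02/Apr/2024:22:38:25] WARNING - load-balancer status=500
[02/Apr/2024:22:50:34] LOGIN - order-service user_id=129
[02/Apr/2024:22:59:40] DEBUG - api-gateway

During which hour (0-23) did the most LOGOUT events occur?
10

To find the peak hour:

1. Group all LOGOUT events by hour
2. Count events in each hour
3. Find hour with maximum count
4. Peak hour: 10 (with 4 events)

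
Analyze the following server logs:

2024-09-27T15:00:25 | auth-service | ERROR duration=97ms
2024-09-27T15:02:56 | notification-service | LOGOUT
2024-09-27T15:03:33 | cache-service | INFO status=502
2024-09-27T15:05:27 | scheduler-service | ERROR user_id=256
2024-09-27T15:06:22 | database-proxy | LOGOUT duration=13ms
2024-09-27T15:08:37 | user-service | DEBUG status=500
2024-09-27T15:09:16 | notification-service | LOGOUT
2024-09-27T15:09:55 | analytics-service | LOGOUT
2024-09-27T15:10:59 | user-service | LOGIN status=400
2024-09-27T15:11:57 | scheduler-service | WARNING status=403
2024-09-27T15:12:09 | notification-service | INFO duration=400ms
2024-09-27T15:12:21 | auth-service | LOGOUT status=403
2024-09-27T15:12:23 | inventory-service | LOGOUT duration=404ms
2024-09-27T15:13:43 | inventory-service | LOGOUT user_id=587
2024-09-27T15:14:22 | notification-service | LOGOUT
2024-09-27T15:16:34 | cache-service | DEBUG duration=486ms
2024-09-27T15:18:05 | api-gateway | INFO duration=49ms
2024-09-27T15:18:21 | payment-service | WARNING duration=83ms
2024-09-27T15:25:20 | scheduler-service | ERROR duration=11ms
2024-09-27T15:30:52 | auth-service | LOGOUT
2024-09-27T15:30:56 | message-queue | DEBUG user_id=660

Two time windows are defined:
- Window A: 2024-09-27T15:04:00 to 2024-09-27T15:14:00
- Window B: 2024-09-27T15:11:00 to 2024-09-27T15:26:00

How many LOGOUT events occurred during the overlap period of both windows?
3

To find overlap events:

1. Window A: 2024-09-27T15:04:00 to 2024-09-27T15:14:00
2. Window B: 2024-09-27T15:11:00 to 2024-09-27T15:26:00
3. Overlap period: 2024-09-27T15:11:00 to 2024-09-27T15:14:00
4. Count LOGOUT events in overlap: 3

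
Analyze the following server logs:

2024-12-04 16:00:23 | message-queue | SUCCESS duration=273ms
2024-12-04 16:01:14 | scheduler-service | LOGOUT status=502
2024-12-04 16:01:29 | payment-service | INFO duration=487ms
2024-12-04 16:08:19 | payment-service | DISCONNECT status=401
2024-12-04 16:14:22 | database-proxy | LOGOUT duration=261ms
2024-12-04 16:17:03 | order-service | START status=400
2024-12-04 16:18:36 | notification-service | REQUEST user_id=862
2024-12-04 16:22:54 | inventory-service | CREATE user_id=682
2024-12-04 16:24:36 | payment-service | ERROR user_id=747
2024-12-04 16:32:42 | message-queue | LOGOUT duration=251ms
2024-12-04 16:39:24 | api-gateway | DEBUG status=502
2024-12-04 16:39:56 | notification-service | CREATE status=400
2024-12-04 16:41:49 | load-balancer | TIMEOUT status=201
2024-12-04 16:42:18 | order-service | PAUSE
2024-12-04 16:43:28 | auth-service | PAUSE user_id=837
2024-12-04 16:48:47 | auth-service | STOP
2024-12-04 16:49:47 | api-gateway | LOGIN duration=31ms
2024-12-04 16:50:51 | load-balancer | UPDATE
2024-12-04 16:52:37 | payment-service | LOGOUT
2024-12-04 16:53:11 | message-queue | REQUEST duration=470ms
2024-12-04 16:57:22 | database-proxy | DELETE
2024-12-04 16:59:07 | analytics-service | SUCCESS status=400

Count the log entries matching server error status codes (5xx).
2

To find matching entries:

1. Pattern to match: server error status codes (5xx)
2. Scan each log entry for the pattern
3. Count matches: 2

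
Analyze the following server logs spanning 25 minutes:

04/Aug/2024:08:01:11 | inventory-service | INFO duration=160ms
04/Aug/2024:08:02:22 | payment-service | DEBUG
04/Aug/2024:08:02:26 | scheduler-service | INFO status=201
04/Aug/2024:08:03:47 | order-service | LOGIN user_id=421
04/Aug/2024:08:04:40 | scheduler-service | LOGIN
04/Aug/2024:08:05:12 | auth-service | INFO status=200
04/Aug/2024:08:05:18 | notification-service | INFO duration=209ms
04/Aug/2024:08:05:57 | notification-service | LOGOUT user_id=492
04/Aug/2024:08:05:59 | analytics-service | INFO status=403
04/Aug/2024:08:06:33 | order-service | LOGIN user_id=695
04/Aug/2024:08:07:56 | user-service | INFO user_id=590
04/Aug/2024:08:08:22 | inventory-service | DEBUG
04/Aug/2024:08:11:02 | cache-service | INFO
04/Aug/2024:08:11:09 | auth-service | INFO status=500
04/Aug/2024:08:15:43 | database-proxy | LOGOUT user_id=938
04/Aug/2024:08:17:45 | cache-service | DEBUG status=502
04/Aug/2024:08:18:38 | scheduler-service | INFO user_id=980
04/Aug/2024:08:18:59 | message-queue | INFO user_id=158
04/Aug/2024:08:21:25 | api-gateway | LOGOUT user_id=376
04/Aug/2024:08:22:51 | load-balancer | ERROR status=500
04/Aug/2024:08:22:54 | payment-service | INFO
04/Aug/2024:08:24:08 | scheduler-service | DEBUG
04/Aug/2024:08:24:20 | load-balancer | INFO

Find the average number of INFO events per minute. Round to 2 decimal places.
0.48

To calculate the rate:

1. Count total INFO events: 12
2. Total time period: 25 minutes
3. Rate = 12 / 25 = 0.48 events per minute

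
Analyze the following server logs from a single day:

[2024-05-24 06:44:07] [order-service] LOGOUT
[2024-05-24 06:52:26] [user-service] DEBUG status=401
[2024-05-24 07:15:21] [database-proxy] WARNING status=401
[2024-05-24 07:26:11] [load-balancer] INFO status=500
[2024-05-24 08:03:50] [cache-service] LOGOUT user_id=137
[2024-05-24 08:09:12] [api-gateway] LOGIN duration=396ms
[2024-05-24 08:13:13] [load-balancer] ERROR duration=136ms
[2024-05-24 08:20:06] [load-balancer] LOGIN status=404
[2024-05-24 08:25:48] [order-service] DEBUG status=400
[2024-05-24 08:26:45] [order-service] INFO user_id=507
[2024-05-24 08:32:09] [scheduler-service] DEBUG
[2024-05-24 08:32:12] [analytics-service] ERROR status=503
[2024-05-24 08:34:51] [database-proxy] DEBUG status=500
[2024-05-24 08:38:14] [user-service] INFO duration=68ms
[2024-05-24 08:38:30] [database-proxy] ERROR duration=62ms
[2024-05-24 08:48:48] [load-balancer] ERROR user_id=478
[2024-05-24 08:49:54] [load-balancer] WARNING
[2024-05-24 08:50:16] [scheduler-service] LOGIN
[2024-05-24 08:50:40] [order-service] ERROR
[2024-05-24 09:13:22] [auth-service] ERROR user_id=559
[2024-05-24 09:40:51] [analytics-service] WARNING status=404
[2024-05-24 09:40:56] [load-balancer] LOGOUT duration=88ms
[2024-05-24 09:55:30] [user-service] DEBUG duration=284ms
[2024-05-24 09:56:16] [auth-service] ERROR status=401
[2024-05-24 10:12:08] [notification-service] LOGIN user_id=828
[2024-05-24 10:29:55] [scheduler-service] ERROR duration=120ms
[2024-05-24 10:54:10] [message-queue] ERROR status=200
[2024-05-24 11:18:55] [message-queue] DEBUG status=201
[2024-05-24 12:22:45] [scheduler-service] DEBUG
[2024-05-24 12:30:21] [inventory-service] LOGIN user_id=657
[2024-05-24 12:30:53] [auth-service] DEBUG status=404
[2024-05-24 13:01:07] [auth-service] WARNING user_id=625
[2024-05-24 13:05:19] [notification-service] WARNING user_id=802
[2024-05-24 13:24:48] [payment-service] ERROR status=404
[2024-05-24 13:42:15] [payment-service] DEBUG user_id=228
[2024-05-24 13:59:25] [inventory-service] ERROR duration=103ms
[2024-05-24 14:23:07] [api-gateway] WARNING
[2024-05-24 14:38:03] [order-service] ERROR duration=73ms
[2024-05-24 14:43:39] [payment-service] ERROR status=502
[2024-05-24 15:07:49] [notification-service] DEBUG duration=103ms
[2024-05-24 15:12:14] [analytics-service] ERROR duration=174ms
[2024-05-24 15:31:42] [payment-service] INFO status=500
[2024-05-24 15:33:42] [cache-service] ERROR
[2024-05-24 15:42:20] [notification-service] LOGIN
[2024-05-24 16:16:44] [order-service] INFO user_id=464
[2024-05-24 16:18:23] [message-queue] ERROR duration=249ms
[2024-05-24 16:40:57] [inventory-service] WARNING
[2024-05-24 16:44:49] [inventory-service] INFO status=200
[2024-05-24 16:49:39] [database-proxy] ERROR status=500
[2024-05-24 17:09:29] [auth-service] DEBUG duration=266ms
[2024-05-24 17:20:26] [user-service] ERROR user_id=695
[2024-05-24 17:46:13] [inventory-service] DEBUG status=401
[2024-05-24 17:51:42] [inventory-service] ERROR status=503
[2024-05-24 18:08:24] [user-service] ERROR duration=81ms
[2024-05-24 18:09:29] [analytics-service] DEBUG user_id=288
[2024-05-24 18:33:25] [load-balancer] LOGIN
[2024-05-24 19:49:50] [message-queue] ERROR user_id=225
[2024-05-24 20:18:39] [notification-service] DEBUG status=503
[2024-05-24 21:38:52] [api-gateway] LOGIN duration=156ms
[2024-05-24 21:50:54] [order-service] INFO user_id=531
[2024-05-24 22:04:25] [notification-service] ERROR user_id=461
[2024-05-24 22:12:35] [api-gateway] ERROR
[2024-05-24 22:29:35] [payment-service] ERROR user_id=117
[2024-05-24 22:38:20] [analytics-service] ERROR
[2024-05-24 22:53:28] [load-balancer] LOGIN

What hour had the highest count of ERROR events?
8

To find the peak hour:

1. Group all ERROR events by hour
2. Count events in each hour
3. Find hour with maximum count
4. Peak hour: 8 (with 5 events)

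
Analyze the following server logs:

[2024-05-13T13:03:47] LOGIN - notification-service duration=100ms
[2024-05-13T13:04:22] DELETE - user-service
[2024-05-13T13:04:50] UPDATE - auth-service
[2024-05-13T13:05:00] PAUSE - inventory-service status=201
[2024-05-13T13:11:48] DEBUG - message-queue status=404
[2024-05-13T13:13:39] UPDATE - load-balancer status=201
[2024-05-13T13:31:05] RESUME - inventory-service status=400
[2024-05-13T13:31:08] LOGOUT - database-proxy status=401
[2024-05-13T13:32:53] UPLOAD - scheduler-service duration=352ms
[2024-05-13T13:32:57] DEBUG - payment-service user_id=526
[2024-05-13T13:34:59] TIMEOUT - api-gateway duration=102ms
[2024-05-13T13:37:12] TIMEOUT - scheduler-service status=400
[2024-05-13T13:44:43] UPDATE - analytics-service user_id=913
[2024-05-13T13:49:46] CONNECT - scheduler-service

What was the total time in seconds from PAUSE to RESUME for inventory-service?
1565

To calculate state duration:

1. Find PAUSE event for inventory-service: 2024-05-13T13:05:00
2. Find RESUME event for inventory-service: 2024-05-13T13:31:05
3. Calculate duration: 2024-05-13T13:31:05 - 2024-05-13T13:05:00 = 1565 seconds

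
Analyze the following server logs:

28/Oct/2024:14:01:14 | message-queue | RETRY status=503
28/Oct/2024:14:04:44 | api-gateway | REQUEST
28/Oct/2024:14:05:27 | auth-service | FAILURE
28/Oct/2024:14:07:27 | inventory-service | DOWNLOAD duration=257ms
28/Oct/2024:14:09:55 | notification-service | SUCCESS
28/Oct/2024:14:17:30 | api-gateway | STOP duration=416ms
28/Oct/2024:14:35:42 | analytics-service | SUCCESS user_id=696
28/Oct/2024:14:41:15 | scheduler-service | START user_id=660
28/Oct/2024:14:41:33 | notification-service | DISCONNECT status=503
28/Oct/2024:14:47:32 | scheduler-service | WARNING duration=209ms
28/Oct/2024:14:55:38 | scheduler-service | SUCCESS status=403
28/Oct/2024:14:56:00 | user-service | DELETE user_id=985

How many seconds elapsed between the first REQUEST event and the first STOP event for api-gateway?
766

To find the time between events:

1. Locate the first REQUEST event for api-gateway: 28/Oct/2024:14:04:44
2. Locate the first STOP event for api-gateway: 28/Oct/2024:14:17:30
3. Calculate the difference: 28/Oct/2024:14:17:30 - 28/Oct/2024:14:04:44 = 766 seconds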